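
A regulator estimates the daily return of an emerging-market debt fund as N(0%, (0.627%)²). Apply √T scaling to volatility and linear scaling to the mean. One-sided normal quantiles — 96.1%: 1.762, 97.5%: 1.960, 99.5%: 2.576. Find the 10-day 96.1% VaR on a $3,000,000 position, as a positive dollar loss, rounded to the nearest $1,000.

$105,000

σ_{10d} = 0.627% × √10 = 1.983%.
VaR = 1.762 × 1.983% = 3.494%.
On $3,000,000: 0.03494 × $3,000,000 = $104,820.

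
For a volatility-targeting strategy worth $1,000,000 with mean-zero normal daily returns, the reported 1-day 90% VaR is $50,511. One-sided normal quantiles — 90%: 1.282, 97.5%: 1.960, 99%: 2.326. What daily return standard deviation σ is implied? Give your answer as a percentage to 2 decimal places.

VaR as a fraction: $50,511 / $1,000,000 = 5.051%.
σ = VaR / z = 5.051% / 1.282 = 3.940%.

3.94%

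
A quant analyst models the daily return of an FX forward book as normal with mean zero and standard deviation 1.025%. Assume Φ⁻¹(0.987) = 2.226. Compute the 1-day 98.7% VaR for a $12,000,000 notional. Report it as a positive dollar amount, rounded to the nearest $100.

$273,800

VaR = z·σ = 2.226 × 1.025% = 2.282%.
On $12,000,000: 0.02282 × $12,000,000 = $273,840.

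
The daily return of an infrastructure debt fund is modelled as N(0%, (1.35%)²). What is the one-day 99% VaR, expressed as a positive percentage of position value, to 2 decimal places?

3.14%

At 99% one-sided, z = 2.326.
VaR = z·σ = 2.326 × 1.35% = 3.140%.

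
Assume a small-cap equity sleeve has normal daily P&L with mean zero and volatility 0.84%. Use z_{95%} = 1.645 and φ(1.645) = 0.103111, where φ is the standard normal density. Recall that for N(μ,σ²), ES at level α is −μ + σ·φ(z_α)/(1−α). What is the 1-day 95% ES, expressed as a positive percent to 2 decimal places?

Tail multiplier: φ(z)/(1−α) = 0.103111 / 0.05 = 2.062.
ES = 0.84% × 2.062 = 1.732%.

1.73%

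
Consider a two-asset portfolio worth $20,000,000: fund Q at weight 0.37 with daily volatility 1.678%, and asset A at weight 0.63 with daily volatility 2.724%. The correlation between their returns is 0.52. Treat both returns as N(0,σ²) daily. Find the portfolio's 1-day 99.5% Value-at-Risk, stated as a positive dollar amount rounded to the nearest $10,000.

σ_p² = 0.37²·1.678² + 0.63²·2.724² + 2·0.52·0.37·0.63·1.678·2.724 = 4.4386 (%²).
σ_p = √4.4386 = 2.107%.
At 99.5%, z = 2.576.
VaR = 2.576 × 2.107% = 5.428%; on $20,000,000 that is $1,085,600.

$1,090,000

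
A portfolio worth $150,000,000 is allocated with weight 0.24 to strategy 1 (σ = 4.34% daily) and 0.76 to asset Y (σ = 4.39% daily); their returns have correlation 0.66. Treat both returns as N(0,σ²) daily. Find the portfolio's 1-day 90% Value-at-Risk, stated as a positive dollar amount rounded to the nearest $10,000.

$7,880,000

σ_p² = 0.24²·4.34² + 0.76²·4.39² + 2·0.66·0.24·0.76·4.34·4.39 = 16.8038 (%²).
σ_p = √16.8038 = 4.099%.
At 90%, z = 1.282.
VaR = 1.282 × 4.099% = 5.255%; on $150,000,000 that is $7,882,500.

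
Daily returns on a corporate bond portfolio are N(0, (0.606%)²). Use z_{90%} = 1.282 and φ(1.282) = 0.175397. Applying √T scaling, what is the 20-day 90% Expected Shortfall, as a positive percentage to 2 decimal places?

4.75%

σ_{20d} = 0.606% × √20 = 2.710%.
ES multiplier = φ(z)/(1−α) = 0.175397/0.1 = 1.754.
ES = 2.710% × 1.754 = 4.753%.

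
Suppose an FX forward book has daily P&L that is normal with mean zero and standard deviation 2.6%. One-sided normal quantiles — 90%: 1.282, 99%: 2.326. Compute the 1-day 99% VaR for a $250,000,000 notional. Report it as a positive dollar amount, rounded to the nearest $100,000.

VaR = z·σ = 2.326 × 2.6% = 6.048%.
On $250,000,000: 0.06048 × $250,000,000 = $15,120,000.

$15,100,000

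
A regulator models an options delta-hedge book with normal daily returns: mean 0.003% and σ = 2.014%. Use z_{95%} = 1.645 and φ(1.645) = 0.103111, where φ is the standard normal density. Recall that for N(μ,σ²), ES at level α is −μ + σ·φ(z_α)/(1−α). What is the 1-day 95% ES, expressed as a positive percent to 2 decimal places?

4.15%

Tail multiplier: φ(z)/(1−α) = 0.103111 / 0.05 = 2.062.
ES = −(0.003%) + 2.014% × 2.062 = 4.150%.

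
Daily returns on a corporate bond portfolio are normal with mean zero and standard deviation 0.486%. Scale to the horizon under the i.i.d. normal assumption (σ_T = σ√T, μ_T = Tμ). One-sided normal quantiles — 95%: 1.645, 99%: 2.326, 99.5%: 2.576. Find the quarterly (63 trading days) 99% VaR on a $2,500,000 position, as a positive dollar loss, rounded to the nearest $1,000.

σ_{63d} = 0.486% × √63 = 3.858%.
VaR = 2.326 × 3.858% = 8.974%.
On $2,500,000: 0.08974 × $2,500,000 = $224,350.

$224,000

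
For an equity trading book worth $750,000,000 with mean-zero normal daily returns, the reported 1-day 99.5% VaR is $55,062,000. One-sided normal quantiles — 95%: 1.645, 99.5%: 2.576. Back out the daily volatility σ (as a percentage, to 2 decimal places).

VaR as a fraction: $55,062,000 / $750,000,000 = 7.342%.
σ = VaR / z = 7.342% / 2.576 = 2.850%.

2.85%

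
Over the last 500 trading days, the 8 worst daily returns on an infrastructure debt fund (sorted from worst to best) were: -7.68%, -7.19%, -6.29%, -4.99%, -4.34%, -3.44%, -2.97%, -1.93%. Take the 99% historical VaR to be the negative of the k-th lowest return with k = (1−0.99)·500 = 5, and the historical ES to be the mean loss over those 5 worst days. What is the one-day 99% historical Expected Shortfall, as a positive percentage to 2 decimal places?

6.10%

The 5 worst returns sum to -30.49%.
ES = −(-30.49%) / 5 = 6.098% ≈ 6.10%.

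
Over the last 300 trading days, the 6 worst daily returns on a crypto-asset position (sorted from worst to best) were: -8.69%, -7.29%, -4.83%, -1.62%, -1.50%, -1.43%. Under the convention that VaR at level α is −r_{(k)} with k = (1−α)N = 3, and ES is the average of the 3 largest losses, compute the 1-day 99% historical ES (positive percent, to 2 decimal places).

6.94%

The 3 worst returns sum to -20.81%.
ES = −(-20.81%) / 3 = 6.9366…% ≈ 6.94%.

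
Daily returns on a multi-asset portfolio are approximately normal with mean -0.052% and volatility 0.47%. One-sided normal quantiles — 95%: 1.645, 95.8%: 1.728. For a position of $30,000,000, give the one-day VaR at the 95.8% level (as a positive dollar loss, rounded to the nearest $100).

VaR = −μ + z·σ = −(-0.052%) + 1.728 × 0.47% = 0.864%.
On $30,000,000: 0.00864 × $30,000,000 = $259,200.

$259,200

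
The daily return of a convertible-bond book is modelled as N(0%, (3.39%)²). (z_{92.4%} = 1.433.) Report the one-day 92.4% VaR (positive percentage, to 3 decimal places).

VaR = z·σ = 1.433 × 3.39% = 4.858%.

4.858%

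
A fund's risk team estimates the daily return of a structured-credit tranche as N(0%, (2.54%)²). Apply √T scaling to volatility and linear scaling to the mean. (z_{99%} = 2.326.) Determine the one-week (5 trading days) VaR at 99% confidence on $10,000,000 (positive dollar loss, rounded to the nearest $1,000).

σ_{5d} = 2.54% × √5 = 5.680%.
VaR = 2.326 × 5.680% = 13.212%.
On $10,000,000: 0.13212 × $10,000,000 = $1,321,200.

$1,321,000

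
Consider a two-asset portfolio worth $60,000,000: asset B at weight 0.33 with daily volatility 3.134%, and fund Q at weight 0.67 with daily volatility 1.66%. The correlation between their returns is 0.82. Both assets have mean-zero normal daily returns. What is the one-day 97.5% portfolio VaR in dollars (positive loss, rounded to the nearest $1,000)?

$2,408,000

σ_p² = 0.33²·3.134² + 0.67²·1.66² + 2·0.82·0.33·0.67·3.134·1.66 = 4.1930 (%²).
σ_p = √4.1930 = 2.048%.
At 97.5%, z = 1.960.
VaR = 1.960 × 2.048% = 4.014%; on $60,000,000 that is $2,408,400.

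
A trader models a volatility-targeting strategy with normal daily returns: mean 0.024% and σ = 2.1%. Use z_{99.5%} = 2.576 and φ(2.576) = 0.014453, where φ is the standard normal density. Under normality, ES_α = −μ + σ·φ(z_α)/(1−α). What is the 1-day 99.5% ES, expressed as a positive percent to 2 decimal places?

Tail multiplier: φ(z)/(1−α) = 0.014453 / 0.005 = 2.891.
ES = −(0.024%) + 2.1% × 2.891 = 6.047%.

6.05%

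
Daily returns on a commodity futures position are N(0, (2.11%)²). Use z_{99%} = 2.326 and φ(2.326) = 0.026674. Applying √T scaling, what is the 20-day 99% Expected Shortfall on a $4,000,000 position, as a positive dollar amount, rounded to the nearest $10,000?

$1,010,000

σ_{20d} = 2.11% × √20 = 9.436%.
ES multiplier = φ(z)/(1−α) = 0.026674/0.01 = 2.667.
ES = 9.436% × 2.667 = 25.166%; on $4,000,000: $1,006,640.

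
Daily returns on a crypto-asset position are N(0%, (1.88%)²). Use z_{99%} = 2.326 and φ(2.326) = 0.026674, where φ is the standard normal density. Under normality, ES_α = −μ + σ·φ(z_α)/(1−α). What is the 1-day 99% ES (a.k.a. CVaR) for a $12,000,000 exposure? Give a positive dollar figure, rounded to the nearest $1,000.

$602,000

Tail multiplier: φ(z)/(1−α) = 0.026674 / 0.01 = 2.667.
ES = 1.88% × 2.667 = 5.014%.
On $12,000,000: 0.05014 × $12,000,000 = $601,680.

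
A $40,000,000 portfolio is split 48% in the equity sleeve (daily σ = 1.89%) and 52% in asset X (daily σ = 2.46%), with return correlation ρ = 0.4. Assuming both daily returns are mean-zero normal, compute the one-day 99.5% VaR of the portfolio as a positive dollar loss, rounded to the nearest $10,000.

σ_p² = 0.48²·1.89² + 0.52²·2.46² + 2·0.4·0.48·0.52·1.89·2.46 = 3.3878 (%²).
σ_p = √3.3878 = 1.841%.
At 99.5%, z = 2.576.
VaR = 2.576 × 1.841% = 4.742%; on $40,000,000 that is $1,896,800.

$1,900,000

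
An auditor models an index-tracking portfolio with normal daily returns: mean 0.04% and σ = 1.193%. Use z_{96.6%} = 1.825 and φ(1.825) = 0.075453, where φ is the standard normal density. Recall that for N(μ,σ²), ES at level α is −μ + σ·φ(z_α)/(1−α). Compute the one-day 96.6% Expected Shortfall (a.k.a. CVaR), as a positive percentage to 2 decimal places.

2.61%

Tail multiplier: φ(z)/(1−α) = 0.075453 / 0.034 = 2.219.
ES = −(0.04%) + 1.193% × 2.219 = 2.607%.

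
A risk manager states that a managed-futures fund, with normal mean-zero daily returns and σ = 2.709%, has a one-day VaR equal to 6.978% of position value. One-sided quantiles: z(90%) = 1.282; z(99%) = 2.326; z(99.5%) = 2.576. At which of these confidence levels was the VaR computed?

Implied z = VaR/σ = 6.978 / 2.709 = 2.576.
This matches z(99.5%) = 2.576.

99.5%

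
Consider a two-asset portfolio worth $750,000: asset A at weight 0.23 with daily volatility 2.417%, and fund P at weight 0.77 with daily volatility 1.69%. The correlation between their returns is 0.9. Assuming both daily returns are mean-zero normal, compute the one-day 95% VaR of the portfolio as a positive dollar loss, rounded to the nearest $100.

σ_p² = 0.23²·2.417² + 0.77²·1.69² + 2·0.9·0.23·0.77·2.417·1.69 = 3.3045 (%²).
σ_p = √3.3045 = 1.818%.
At 95%, z = 1.645.
VaR = 1.645 × 1.818% = 2.991%; on $750,000 that is $22,433.

$22,400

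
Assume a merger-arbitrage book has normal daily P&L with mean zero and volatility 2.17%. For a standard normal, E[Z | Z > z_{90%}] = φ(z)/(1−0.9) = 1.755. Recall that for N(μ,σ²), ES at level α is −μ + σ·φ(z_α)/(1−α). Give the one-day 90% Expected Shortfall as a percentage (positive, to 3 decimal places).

ES = 2.17% × 1.755 = 3.808%.

3.808%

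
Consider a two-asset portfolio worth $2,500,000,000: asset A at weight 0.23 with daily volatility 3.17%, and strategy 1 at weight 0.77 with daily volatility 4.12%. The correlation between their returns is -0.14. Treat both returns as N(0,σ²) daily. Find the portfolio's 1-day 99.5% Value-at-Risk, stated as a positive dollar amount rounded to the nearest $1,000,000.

$203,000,000

σ_p² = 0.23²·3.17² + 0.77²·4.12² + 2·-0.14·0.23·0.77·3.17·4.12 = 9.9481 (%²).
σ_p = √9.9481 = 3.154%.
At 99.5%, z = 2.576.
VaR = 2.576 × 3.154% = 8.125%; on $2,500,000,000 that is $203,125,000.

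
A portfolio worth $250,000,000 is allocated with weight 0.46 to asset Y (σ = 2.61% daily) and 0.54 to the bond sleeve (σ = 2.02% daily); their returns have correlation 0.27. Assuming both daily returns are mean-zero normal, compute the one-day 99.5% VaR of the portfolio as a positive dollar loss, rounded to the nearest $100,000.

σ_p² = 0.46²·2.61² + 0.54²·2.02² + 2·0.27·0.46·0.54·2.61·2.02 = 3.3385 (%²).
σ_p = √3.3385 = 1.827%.
At 99.5%, z = 2.576.
VaR = 2.576 × 1.827% = 4.706%; on $250,000,000 that is $11,765,000.

$11,800,000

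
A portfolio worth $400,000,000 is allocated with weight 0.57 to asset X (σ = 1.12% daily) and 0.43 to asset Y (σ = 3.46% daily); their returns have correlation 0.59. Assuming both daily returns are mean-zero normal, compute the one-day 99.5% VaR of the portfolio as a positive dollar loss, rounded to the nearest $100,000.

$19,900,000

σ_p² = 0.57²·1.12² + 0.43²·3.46² + 2·0.59·0.57·0.43·1.12·3.46 = 3.7419 (%²).
σ_p = √3.7419 = 1.934%.
At 99.5%, z = 2.576.
VaR = 2.576 × 1.934% = 4.982%; on $400,000,000 that is $19,928,000.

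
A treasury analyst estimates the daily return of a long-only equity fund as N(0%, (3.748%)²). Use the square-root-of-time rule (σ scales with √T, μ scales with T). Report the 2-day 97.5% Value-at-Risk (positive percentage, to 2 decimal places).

At 97.5%, z = 1.960.
σ_{2d} = 3.748% × √2 = 5.300%.
VaR = 1.960 × 5.300% = 10.388%.

10.39%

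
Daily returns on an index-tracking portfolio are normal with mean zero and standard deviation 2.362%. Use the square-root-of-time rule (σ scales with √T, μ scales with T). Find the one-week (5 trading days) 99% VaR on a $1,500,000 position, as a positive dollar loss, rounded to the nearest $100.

$184,300

At 99%, z = 2.326.
σ_{5d} = 2.362% × √5 = 5.282%.
VaR = 2.326 × 5.282% = 12.286%.
On $1,500,000: 0.12286 × $1,500,000 = $184,290.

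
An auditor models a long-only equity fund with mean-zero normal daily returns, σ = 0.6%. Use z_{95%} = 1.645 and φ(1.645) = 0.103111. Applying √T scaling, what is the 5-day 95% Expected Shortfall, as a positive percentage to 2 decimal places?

2.77%

σ_{5d} = 0.6% × √5 = 1.342%.
ES multiplier = φ(z)/(1−α) = 0.103111/0.05 = 2.062.
ES = 1.342% × 2.062 = 2.767%.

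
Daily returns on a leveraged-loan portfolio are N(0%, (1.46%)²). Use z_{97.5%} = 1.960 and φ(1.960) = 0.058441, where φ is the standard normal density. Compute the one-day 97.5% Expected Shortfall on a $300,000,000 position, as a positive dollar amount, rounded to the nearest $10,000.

$10,240,000

Tail multiplier: φ(z)/(1−α) = 0.058441 / 0.025 = 2.338.
ES = 1.46% × 2.338 = 3.413%.
On $300,000,000: 0.03413 × $300,000,000 = $10,239,000.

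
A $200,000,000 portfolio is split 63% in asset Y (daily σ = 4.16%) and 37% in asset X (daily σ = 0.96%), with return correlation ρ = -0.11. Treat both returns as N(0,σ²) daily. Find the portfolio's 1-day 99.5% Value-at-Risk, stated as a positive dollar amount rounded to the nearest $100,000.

σ_p² = 0.63²·4.16² + 0.37²·0.96² + 2·-0.11·0.63·0.37·4.16·0.96 = 6.7900 (%²).
σ_p = √6.7900 = 2.606%.
At 99.5%, z = 2.576.
VaR = 2.576 × 2.606% = 6.713%; on $200,000,000 that is $13,426,000.

$13,400,000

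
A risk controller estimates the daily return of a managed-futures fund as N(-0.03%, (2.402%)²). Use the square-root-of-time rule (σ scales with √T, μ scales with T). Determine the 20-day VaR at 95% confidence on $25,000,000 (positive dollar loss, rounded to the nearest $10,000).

At 95%, z = 1.645.
σ_{20d} = 2.402% × √20 = 10.742%; μ_{20d} = 20 × -0.03% = -0.600%.
VaR = −(-0.600%) + 1.645 × 10.742% = 18.271%.
On $25,000,000: 0.18271 × $25,000,000 = $4,567,750.

$4,570,000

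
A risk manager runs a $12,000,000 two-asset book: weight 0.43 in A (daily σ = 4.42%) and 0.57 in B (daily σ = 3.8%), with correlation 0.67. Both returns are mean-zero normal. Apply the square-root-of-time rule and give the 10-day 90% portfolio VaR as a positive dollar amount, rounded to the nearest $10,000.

$1,810,000

σ_p = √(0.43²·4.42² + 0.57²·3.8² + 2·0.67·0.43·0.57·4.42·3.8) = 3.718%.
σ_{10d} = 3.718% × √10 = 11.757%.
z(90%) = 1.282.
VaR = 1.282 × 11.757% = 15.072%; on $12,000,000 that is $1,808,640.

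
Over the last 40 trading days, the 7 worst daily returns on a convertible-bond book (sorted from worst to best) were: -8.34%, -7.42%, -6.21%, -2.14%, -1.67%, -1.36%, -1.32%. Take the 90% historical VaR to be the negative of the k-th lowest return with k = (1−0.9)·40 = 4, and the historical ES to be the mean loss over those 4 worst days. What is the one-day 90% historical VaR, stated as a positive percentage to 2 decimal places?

k = 4; the 4th lowest return is -2.14%, so VaR = 2.14%.

2.14%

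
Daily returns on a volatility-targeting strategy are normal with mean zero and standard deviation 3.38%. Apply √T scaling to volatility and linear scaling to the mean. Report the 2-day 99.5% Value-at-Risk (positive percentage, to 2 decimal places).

12.31%

At 99.5%, z = 2.576.
σ_{2d} = 3.38% × √2 = 4.780%.
VaR = 2.576 × 4.780% = 12.313%.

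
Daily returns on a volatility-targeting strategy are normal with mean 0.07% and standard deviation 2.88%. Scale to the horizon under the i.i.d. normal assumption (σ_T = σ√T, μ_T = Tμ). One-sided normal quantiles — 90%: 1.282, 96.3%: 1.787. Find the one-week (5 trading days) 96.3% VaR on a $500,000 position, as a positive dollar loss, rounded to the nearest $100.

$55,800

σ_{5d} = 2.88% × √5 = 6.440%; μ_{5d} = 5 × 0.07% = 0.350%.
VaR = −(0.350%) + 1.787 × 6.440% = 11.158%.
On $500,000: 0.11158 × $500,000 = $55,790.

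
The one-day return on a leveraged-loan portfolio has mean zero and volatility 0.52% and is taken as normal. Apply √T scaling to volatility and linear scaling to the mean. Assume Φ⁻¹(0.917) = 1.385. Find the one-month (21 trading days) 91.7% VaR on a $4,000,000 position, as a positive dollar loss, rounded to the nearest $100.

$132,000

σ_{21d} = 0.52% × √21 = 2.383%.
VaR = 1.385 × 2.383% = 3.300%.
On $4,000,000: 0.03300 × $4,000,000 = $132,000.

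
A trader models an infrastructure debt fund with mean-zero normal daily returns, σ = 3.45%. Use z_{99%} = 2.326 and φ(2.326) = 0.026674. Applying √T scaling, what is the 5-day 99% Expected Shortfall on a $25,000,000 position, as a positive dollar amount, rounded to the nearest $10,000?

σ_{5d} = 3.45% × √5 = 7.714%.
ES multiplier = φ(z)/(1−α) = 0.026674/0.01 = 2.667.
ES = 7.714% × 2.667 = 20.573%; on $25,000,000: $5,143,250.

$5,140,000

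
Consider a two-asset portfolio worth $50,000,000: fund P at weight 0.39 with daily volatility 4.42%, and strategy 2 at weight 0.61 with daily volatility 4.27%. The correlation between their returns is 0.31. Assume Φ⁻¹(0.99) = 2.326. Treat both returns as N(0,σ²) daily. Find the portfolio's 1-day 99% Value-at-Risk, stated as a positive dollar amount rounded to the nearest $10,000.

$4,120,000

σ_p² = 0.39²·4.42² + 0.61²·4.27² + 2·0.31·0.39·0.61·4.42·4.27 = 12.5397 (%²).
σ_p = √12.5397 = 3.541%.
VaR = 2.326 × 3.541% = 8.236%; on $50,000,000 that is $4,118,000.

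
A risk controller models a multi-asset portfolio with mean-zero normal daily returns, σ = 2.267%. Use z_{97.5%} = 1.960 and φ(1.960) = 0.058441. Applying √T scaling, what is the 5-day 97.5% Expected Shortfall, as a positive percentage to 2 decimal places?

11.85%

σ_{5d} = 2.267% × √5 = 5.069%.
ES multiplier = φ(z)/(1−α) = 0.058441/0.025 = 2.338.
ES = 5.069% × 2.338 = 11.851%.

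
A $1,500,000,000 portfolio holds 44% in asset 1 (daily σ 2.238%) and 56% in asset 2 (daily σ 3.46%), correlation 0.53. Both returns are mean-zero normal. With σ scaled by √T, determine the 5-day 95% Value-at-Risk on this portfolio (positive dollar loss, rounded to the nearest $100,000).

σ_p = √(0.44²·2.238² + 0.56²·3.46² + 2·0.53·0.44·0.56·2.238·3.46) = 2.597%.
σ_{5d} = 2.597% × √5 = 5.807%.
z(95%) = 1.645.
VaR = 1.645 × 5.807% = 9.553%; on $1,500,000,000 that is $143,295,000.

$143,300,000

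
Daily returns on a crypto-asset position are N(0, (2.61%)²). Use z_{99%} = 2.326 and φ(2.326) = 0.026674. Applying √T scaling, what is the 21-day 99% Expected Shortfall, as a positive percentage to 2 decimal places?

σ_{21d} = 2.61% × √21 = 11.961%.
ES multiplier = φ(z)/(1−α) = 0.026674/0.01 = 2.667.
ES = 11.961% × 2.667 = 31.900%.

31.90%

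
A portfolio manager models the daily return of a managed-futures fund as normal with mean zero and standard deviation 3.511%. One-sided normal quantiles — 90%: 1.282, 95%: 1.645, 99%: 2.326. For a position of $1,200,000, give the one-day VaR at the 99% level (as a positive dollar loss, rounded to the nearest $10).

VaR = z·σ = 2.326 × 3.511% = 8.167%.
On $1,200,000: 0.08167 × $1,200,000 = $98,004.

$98,000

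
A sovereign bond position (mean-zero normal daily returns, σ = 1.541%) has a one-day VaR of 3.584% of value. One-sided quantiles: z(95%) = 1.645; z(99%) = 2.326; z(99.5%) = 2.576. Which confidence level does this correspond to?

Implied z = VaR/σ = 3.584 / 1.541 = 2.326.
This matches z(99%) = 2.326.

99%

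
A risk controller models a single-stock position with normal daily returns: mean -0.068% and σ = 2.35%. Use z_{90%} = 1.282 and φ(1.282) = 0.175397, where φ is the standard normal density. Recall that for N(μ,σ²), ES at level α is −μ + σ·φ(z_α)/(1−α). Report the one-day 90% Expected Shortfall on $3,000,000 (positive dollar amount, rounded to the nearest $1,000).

$126,000

Tail multiplier: φ(z)/(1−α) = 0.175397 / 0.1 = 1.754.
ES = −(-0.068%) + 2.35% × 1.754 = 4.190%.
On $3,000,000: 0.04190 × $3,000,000 = $125,700.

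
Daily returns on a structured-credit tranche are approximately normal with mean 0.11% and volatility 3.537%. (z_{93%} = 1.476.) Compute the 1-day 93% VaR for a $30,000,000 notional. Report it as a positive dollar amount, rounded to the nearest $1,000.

$1,533,000

VaR = −μ + z·σ = −(0.11%) + 1.476 × 3.537% = 5.111%.
On $30,000,000: 0.05111 × $30,000,000 = $1,533,300.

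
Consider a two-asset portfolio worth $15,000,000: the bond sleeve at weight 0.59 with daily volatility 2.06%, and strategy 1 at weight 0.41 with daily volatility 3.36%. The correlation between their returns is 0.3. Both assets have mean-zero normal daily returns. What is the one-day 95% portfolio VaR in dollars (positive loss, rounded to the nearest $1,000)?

σ_p² = 0.59²·2.06² + 0.41²·3.36² + 2·0.3·0.59·0.41·2.06·3.36 = 4.3796 (%²).
σ_p = √4.3796 = 2.093%.
At 95%, z = 1.645.
VaR = 1.645 × 2.093% = 3.443%; on $15,000,000 that is $516,450.

$516,000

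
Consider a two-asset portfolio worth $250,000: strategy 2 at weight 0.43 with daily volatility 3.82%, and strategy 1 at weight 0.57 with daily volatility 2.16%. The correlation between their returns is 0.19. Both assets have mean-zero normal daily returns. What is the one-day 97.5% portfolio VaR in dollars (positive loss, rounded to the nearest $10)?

$10,940

σ_p² = 0.43²·3.82² + 0.57²·2.16² + 2·0.19·0.43·0.57·3.82·2.16 = 4.9825 (%²).
σ_p = √4.9825 = 2.232%.
At 97.5%, z = 1.960.
VaR = 1.960 × 2.232% = 4.375%; on $250,000 that is $10,938.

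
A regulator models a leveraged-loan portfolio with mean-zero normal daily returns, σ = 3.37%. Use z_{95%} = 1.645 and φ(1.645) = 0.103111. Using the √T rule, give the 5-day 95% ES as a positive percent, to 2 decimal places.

15.54%

σ_{5d} = 3.37% × √5 = 7.536%.
ES multiplier = φ(z)/(1−α) = 0.103111/0.05 = 2.062.
ES = 7.536% × 2.062 = 15.539%.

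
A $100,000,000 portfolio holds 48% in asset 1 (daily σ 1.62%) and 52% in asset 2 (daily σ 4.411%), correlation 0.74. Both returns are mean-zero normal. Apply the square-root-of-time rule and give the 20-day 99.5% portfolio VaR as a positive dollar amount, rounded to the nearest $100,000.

σ_p = √(0.48²·1.62² + 0.52²·4.411² + 2·0.74·0.48·0.52·1.62·4.411) = 2.916%.
σ_{20d} = 2.916% × √20 = 13.041%.
z(99.5%) = 2.576.
VaR = 2.576 × 13.041% = 33.594%; on $100,000,000 that is $33,594,000.

$33,600,000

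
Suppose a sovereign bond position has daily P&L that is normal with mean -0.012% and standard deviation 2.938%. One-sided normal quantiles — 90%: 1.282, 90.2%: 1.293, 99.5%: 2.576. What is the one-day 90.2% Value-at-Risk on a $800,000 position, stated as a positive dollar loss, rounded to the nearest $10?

$30,490

VaR = −μ + z·σ = −(-0.012%) + 1.293 × 2.938% = 3.811%.
On $800,000: 0.03811 × $800,000 = $30,488.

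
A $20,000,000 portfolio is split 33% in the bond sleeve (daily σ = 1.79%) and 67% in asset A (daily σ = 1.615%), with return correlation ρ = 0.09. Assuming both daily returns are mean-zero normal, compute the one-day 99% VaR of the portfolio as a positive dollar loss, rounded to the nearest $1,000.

σ_p² = 0.33²·1.79² + 0.67²·1.615² + 2·0.09·0.33·0.67·1.79·1.615 = 1.6348 (%²).
σ_p = √1.6348 = 1.279%.
At 99%, z = 2.326.
VaR = 2.326 × 1.279% = 2.975%; on $20,000,000 that is $595,000.

$595,000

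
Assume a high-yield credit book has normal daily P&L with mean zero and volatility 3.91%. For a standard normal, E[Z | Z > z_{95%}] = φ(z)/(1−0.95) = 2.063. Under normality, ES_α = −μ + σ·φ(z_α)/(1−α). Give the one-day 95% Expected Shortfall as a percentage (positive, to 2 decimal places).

ES = 3.91% × 2.063 = 8.066%.

8.07%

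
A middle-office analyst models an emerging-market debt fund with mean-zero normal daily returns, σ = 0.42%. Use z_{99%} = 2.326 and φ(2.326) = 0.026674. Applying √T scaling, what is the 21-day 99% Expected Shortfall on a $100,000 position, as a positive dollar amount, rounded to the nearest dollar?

σ_{21d} = 0.42% × √21 = 1.925%.
ES multiplier = φ(z)/(1−α) = 0.026674/0.01 = 2.667.
ES = 1.925% × 2.667 = 5.134%; on $100,000: $5,134.

$5,134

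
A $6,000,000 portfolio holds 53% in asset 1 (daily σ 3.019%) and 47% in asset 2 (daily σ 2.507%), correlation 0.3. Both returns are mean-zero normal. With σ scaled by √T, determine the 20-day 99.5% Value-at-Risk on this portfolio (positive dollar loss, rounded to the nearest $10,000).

$1,560,000

σ_p = √(0.53²·3.019² + 0.47²·2.507² + 2·0.3·0.53·0.47·3.019·2.507) = 2.254%.
σ_{20d} = 2.254% × √20 = 10.080%.
z(99.5%) = 2.576.
VaR = 2.576 × 10.080% = 25.966%; on $6,000,000 that is $1,557,960.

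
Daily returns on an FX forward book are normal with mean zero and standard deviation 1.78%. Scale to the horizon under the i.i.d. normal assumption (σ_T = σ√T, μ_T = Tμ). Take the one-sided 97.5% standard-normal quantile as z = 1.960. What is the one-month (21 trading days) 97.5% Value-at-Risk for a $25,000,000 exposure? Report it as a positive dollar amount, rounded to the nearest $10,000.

$4,000,000

σ_{21d} = 1.78% × √21 = 8.157%.
VaR = 1.960 × 8.157% = 15.988%.
On $25,000,000: 0.15988 × $25,000,000 = $3,997,000.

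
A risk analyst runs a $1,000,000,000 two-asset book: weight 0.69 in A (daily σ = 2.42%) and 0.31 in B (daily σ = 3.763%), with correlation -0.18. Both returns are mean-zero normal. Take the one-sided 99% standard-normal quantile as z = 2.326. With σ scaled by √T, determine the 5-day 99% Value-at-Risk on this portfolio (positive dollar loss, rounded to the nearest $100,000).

σ_p = √(0.69²·2.42² + 0.31²·3.763² + 2·-0.18·0.69·0.31·2.42·3.763) = 1.857%.
σ_{5d} = 1.857% × √5 = 4.152%.
VaR = 2.326 × 4.152% = 9.658%; on $1,000,000,000 that is $96,580,000.

$96,600,000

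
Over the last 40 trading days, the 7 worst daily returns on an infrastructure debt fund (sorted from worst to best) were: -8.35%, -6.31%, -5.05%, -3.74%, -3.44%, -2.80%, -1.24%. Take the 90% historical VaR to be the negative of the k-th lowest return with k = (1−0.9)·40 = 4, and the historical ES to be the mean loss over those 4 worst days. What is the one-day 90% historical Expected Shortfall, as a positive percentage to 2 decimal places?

5.86%

The 4 worst returns sum to -23.45%.
ES = −(-23.45%) / 4 = 5.8625% ≈ 5.86%.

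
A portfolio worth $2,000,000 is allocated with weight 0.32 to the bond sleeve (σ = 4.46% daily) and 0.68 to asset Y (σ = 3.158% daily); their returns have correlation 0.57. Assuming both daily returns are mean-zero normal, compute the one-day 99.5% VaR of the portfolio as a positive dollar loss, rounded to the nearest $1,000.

$164,000

σ_p² = 0.32²·4.46² + 0.68²·3.158² + 2·0.57·0.32·0.68·4.46·3.158 = 10.1423 (%²).
σ_p = √10.1423 = 3.185%.
At 99.5%, z = 2.576.
VaR = 2.576 × 3.185% = 8.205%; on $2,000,000 that is $164,100.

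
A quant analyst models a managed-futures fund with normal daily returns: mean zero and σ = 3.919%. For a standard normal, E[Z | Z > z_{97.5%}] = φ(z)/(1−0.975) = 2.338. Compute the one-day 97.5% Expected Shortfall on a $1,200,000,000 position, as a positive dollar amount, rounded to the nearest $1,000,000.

$110,000,000

ES = 3.919% × 2.338 = 9.163%.
On $1,200,000,000: 0.09163 × $1,200,000,000 = $109,956,000.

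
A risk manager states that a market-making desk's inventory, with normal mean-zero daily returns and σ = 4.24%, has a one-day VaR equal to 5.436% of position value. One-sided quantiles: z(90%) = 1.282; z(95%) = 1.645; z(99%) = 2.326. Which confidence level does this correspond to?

90%

Implied z = VaR/σ = 5.436 / 4.24 = 1.282.
This matches z(90%) = 1.282.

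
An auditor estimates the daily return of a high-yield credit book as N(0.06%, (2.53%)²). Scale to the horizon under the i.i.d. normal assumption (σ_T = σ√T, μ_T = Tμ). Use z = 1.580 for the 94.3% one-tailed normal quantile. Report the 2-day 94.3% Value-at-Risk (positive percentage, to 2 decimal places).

5.53%

σ_{2d} = 2.53% × √2 = 3.578%; μ_{2d} = 2 × 0.06% = 0.120%.
VaR = −(0.120%) + 1.580 × 3.578% = 5.533%.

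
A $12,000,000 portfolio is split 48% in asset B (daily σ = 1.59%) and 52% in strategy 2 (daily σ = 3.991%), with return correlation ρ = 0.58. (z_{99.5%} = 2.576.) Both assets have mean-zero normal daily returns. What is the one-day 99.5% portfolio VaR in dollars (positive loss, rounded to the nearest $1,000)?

σ_p² = 0.48²·1.59² + 0.52²·3.991² + 2·0.58·0.48·0.52·1.59·3.991 = 6.7267 (%²).
σ_p = √6.7267 = 2.594%.
VaR = 2.576 × 2.594% = 6.682%; on $12,000,000 that is $801,840.

$802,000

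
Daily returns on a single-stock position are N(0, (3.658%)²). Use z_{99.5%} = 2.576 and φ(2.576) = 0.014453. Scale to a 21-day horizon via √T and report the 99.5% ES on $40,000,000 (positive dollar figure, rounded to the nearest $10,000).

$19,380,000

σ_{21d} = 3.658% × √21 = 16.763%.
ES multiplier = φ(z)/(1−α) = 0.014453/0.005 = 2.891.
ES = 16.763% × 2.891 = 48.462%; on $40,000,000: $19,384,800.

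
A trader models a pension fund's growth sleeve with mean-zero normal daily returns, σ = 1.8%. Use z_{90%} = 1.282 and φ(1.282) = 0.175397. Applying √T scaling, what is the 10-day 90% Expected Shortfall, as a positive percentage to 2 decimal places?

σ_{10d} = 1.8% × √10 = 5.692%.
ES multiplier = φ(z)/(1−α) = 0.175397/0.1 = 1.754.
ES = 5.692% × 1.754 = 9.984%.

9.98%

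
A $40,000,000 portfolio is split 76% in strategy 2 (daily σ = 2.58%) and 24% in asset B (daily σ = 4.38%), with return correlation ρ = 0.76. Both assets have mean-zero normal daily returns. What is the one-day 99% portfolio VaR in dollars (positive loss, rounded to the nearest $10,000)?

σ_p² = 0.76²·2.58² + 0.24²·4.38² + 2·0.76·0.76·0.24·2.58·4.38 = 8.0828 (%²).
σ_p = √8.0828 = 2.843%.
At 99%, z = 2.326.
VaR = 2.326 × 2.843% = 6.613%; on $40,000,000 that is $2,645,200.

$2,650,000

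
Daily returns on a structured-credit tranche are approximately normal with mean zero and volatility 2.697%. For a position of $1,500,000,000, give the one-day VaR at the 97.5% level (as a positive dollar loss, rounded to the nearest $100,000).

At 97.5% one-sided, z = 1.960.
VaR = z·σ = 1.960 × 2.697% = 5.286%.
On $1,500,000,000: 0.05286 × $1,500,000,000 = $79,290,000.

$79,300,000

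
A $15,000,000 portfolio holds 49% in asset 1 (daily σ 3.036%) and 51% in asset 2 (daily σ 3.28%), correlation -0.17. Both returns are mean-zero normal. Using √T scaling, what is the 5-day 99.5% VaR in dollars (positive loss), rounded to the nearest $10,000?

$1,760,000

σ_p = √(0.49²·3.036² + 0.51²·3.28² + 2·-0.17·0.49·0.51·3.036·3.28) = 2.041%.
σ_{5d} = 2.041% × √5 = 4.564%.
z(99.5%) = 2.576.
VaR = 2.576 × 4.564% = 11.757%; on $15,000,000 that is $1,763,550.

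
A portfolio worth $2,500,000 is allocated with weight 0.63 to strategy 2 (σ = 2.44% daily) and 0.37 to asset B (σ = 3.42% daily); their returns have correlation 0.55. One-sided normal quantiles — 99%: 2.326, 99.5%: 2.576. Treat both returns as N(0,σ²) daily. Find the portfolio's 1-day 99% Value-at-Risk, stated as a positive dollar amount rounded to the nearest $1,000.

$144,000

σ_p² = 0.63²·2.44² + 0.37²·3.42² + 2·0.55·0.63·0.37·2.44·3.42 = 6.1039 (%²).
σ_p = √6.1039 = 2.471%.
VaR = 2.326 × 2.471% = 5.748%; on $2,500,000 that is $143,700.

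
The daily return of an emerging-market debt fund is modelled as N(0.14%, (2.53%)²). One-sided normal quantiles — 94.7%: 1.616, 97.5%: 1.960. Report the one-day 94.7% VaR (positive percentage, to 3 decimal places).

VaR = −μ + z·σ = −(0.14%) + 1.616 × 2.53% = 3.948%.

3.948%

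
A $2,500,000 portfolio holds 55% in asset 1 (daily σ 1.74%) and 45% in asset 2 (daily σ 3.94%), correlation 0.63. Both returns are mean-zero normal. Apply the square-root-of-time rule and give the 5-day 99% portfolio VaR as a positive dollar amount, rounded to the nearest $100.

σ_p = √(0.55²·1.74² + 0.45²·3.94² + 2·0.63·0.55·0.45·1.74·3.94) = 2.489%.
σ_{5d} = 2.489% × √5 = 5.566%.
z(99%) = 2.326.
VaR = 2.326 × 5.566% = 12.947%; on $2,500,000 that is $323,675.

$323,700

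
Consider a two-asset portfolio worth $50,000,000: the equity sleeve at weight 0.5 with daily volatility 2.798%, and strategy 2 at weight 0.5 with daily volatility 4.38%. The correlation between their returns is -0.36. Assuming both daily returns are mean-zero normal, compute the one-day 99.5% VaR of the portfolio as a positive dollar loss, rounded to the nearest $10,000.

σ_p² = 0.5²·2.798² + 0.5²·4.38² + 2·-0.36·0.5·0.5·2.798·4.38 = 4.5474 (%²).
σ_p = √4.5474 = 2.132%.
At 99.5%, z = 2.576.
VaR = 2.576 × 2.132% = 5.492%; on $50,000,000 that is $2,746,000.

$2,750,000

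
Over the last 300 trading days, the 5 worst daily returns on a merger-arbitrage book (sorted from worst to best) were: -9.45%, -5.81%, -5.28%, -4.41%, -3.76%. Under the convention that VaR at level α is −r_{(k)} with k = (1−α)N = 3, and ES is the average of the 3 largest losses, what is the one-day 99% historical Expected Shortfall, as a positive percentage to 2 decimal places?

The 3 worst returns sum to -20.54%.
ES = −(-20.54%) / 3 = 6.8466…% ≈ 6.85%.

6.85%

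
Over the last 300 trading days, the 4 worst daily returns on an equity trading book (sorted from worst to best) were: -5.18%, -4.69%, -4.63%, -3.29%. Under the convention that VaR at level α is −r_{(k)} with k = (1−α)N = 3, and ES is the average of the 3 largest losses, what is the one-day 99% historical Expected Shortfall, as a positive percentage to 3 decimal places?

The 3 worst returns sum to -14.50%.
ES = −(-14.50%) / 3 = 4.8333…% ≈ 4.833%.

4.833%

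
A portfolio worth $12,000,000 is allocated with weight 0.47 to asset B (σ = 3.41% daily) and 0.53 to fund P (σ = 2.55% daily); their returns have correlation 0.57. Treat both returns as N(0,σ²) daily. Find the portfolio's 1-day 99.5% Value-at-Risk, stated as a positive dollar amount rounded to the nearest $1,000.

$810,000

σ_p² = 0.47²·3.41² + 0.53²·2.55² + 2·0.57·0.47·0.53·3.41·2.55 = 6.8645 (%²).
σ_p = √6.8645 = 2.620%.
At 99.5%, z = 2.576.
VaR = 2.576 × 2.620% = 6.749%; on $12,000,000 that is $809,880.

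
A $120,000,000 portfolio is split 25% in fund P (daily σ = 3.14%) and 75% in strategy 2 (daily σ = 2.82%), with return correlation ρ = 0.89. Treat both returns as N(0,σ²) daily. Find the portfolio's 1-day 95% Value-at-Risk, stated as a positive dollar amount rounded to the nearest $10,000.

$5,600,000

σ_p² = 0.25²·3.14² + 0.75²·2.82² + 2·0.89·0.25·0.75·3.14·2.82 = 8.0447 (%²).
σ_p = √8.0447 = 2.836%.
At 95%, z = 1.645.
VaR = 1.645 × 2.836% = 4.665%; on $120,000,000 that is $5,598,000.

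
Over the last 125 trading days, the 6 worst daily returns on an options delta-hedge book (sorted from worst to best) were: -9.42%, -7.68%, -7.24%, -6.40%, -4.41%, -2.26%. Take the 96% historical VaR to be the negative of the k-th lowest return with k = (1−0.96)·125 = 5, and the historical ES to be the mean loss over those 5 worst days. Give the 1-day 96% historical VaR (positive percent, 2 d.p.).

k = 5; the 5th lowest return is -4.41%, so VaR = 4.41%.

4.41%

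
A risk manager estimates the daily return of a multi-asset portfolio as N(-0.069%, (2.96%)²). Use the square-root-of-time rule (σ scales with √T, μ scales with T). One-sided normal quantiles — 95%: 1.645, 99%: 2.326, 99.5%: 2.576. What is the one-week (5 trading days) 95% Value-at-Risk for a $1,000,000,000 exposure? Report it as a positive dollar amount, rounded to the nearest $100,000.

σ_{5d} = 2.96% × √5 = 6.619%; μ_{5d} = 5 × -0.069% = -0.345%.
VaR = −(-0.345%) + 1.645 × 6.619% = 11.233%.
On $1,000,000,000: 0.11233 × $1,000,000,000 = $112,330,000.

$112,300,000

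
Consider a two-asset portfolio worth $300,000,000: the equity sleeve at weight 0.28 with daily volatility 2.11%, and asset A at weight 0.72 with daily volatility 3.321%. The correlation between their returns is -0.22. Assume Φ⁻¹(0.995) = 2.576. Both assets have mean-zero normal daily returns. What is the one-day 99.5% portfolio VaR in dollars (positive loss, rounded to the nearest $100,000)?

σ_p² = 0.28²·2.11² + 0.72²·3.321² + 2·-0.22·0.28·0.72·2.11·3.321 = 5.4449 (%²).
σ_p = √5.4449 = 2.333%.
VaR = 2.576 × 2.333% = 6.010%; on $300,000,000 that is $18,030,000.

$18,000,000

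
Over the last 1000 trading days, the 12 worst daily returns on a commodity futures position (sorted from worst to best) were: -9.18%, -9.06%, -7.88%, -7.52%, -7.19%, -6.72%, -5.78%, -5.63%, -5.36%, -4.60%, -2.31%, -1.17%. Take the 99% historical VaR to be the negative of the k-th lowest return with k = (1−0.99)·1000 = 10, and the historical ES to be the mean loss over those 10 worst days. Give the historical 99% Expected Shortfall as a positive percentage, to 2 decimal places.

6.89%

The 10 worst returns sum to -68.92%.
ES = −(-68.92%) / 10 = 6.892% ≈ 6.89%.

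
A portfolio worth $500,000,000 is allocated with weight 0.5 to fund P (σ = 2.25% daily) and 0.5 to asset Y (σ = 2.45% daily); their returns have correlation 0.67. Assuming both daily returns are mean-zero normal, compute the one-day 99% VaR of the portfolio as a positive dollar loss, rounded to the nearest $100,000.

$25,000,000

σ_p² = 0.5²·2.25² + 0.5²·2.45² + 2·0.67·0.5·0.5·2.25·2.45 = 4.6129 (%²).
σ_p = √4.6129 = 2.148%.
At 99%, z = 2.326.
VaR = 2.326 × 2.148% = 4.996%; on $500,000,000 that is $24,980,000.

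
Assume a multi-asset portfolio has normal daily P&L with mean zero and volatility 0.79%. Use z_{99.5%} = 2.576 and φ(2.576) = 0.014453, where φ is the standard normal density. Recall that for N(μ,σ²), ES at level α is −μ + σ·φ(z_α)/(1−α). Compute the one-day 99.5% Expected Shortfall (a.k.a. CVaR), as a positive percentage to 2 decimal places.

Tail multiplier: φ(z)/(1−α) = 0.014453 / 0.005 = 2.891.
ES = 0.79% × 2.891 = 2.284%.

2.28%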